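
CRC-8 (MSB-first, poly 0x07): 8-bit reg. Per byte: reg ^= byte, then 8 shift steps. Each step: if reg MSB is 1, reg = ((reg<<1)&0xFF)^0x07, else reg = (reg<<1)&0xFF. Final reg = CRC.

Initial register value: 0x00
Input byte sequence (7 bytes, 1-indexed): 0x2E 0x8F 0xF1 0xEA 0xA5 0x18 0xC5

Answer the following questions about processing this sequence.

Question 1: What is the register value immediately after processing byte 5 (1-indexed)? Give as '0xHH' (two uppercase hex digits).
After byte 1 (0x2E): reg=0xCA
After byte 2 (0x8F): reg=0xDC
After byte 3 (0xF1): reg=0xC3
After byte 4 (0xEA): reg=0xDF
After byte 5 (0xA5): reg=0x61

Answer: 0x61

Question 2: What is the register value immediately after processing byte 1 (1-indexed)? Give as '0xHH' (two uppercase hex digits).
After byte 1 (0x2E): reg=0xCA

Answer: 0xCA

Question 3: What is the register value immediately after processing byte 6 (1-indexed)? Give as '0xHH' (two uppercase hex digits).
Answer: 0x68

Derivation:
After byte 1 (0x2E): reg=0xCA
After byte 2 (0x8F): reg=0xDC
After byte 3 (0xF1): reg=0xC3
After byte 4 (0xEA): reg=0xDF
After byte 5 (0xA5): reg=0x61
After byte 6 (0x18): reg=0x68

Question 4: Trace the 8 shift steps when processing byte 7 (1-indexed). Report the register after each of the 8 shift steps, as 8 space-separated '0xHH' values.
Answer: 0x5D 0xBA 0x73 0xE6 0xCB 0x91 0x25 0x4A

Derivation:
After byte 1 (0x2E): reg=0xCA
After byte 2 (0x8F): reg=0xDC
After byte 3 (0xF1): reg=0xC3
After byte 4 (0xEA): reg=0xDF
After byte 5 (0xA5): reg=0x61
After byte 6 (0x18): reg=0x68
Register before byte 7: 0x68
After XOR with byte 0xC5: 0xAD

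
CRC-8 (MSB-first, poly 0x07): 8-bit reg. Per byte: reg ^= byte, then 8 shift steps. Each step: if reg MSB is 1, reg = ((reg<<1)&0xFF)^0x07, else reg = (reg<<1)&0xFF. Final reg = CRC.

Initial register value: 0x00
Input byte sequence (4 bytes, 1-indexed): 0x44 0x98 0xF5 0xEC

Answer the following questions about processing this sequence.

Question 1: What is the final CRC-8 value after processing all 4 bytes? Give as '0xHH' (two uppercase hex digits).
Answer: 0xE4

Derivation:
After byte 1 (0x44): reg=0xDB
After byte 2 (0x98): reg=0xCE
After byte 3 (0xF5): reg=0xA1
After byte 4 (0xEC): reg=0xE4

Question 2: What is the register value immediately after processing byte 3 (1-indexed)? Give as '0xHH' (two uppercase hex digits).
After byte 1 (0x44): reg=0xDB
After byte 2 (0x98): reg=0xCE
After byte 3 (0xF5): reg=0xA1

Answer: 0xA1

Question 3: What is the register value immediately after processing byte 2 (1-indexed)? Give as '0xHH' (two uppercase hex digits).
Answer: 0xCE

Derivation:
After byte 1 (0x44): reg=0xDB
After byte 2 (0x98): reg=0xCE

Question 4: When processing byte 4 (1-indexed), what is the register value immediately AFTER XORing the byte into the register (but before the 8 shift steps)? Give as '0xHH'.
Register before byte 4: 0xA1
Byte 4: 0xEC
0xA1 XOR 0xEC = 0x4D

Answer: 0x4D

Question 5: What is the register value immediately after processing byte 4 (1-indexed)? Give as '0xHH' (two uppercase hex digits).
Answer: 0xE4

Derivation:
After byte 1 (0x44): reg=0xDB
After byte 2 (0x98): reg=0xCE
After byte 3 (0xF5): reg=0xA1
After byte 4 (0xEC): reg=0xE4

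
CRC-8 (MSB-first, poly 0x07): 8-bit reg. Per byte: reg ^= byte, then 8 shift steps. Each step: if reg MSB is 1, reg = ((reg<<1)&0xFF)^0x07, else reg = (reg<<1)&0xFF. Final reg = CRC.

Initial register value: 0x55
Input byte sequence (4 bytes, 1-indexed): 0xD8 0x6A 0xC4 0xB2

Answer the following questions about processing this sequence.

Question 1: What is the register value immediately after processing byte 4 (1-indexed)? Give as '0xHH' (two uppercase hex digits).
Answer: 0x23

Derivation:
After byte 1 (0xD8): reg=0xAA
After byte 2 (0x6A): reg=0x4E
After byte 3 (0xC4): reg=0xBF
After byte 4 (0xB2): reg=0x23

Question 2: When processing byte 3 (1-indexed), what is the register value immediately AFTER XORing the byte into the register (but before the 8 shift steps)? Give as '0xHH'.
Register before byte 3: 0x4E
Byte 3: 0xC4
0x4E XOR 0xC4 = 0x8A

Answer: 0x8A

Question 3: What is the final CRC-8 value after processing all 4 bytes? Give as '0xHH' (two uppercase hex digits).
After byte 1 (0xD8): reg=0xAA
After byte 2 (0x6A): reg=0x4E
After byte 3 (0xC4): reg=0xBF
After byte 4 (0xB2): reg=0x23

Answer: 0x23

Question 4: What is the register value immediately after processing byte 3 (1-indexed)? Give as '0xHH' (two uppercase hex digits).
Answer: 0xBF

Derivation:
After byte 1 (0xD8): reg=0xAA
After byte 2 (0x6A): reg=0x4E
After byte 3 (0xC4): reg=0xBF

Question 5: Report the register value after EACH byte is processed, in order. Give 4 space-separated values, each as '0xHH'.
0xAA 0x4E 0xBF 0x23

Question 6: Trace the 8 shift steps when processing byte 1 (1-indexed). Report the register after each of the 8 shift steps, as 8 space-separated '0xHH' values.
Register before byte 1: 0x55
After XOR with byte 0xD8: 0x8D

Answer: 0x1D 0x3A 0x74 0xE8 0xD7 0xA9 0x55 0xAA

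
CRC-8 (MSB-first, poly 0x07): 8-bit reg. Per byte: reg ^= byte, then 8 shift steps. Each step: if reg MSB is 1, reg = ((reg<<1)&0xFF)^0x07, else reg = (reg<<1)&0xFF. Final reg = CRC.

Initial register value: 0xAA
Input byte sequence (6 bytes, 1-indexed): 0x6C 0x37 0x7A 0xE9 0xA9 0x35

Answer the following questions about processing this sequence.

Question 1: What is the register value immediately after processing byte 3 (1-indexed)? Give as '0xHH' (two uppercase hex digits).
After byte 1 (0x6C): reg=0x5C
After byte 2 (0x37): reg=0x16
After byte 3 (0x7A): reg=0x03

Answer: 0x03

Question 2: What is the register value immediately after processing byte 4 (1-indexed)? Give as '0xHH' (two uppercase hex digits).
After byte 1 (0x6C): reg=0x5C
After byte 2 (0x37): reg=0x16
After byte 3 (0x7A): reg=0x03
After byte 4 (0xE9): reg=0x98

Answer: 0x98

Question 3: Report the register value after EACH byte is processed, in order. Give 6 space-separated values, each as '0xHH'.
0x5C 0x16 0x03 0x98 0x97 0x67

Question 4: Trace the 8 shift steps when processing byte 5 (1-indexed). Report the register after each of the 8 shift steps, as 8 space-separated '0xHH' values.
After byte 1 (0x6C): reg=0x5C
After byte 2 (0x37): reg=0x16
After byte 3 (0x7A): reg=0x03
After byte 4 (0xE9): reg=0x98
Register before byte 5: 0x98
After XOR with byte 0xA9: 0x31

Answer: 0x62 0xC4 0x8F 0x19 0x32 0x64 0xC8 0x97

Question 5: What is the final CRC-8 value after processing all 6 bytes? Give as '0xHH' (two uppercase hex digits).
After byte 1 (0x6C): reg=0x5C
After byte 2 (0x37): reg=0x16
After byte 3 (0x7A): reg=0x03
After byte 4 (0xE9): reg=0x98
After byte 5 (0xA9): reg=0x97
After byte 6 (0x35): reg=0x67

Answer: 0x67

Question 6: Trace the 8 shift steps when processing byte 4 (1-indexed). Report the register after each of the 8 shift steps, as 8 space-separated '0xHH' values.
Answer: 0xD3 0xA1 0x45 0x8A 0x13 0x26 0x4C 0x98

Derivation:
After byte 1 (0x6C): reg=0x5C
After byte 2 (0x37): reg=0x16
After byte 3 (0x7A): reg=0x03
Register before byte 4: 0x03
After XOR with byte 0xE9: 0xEA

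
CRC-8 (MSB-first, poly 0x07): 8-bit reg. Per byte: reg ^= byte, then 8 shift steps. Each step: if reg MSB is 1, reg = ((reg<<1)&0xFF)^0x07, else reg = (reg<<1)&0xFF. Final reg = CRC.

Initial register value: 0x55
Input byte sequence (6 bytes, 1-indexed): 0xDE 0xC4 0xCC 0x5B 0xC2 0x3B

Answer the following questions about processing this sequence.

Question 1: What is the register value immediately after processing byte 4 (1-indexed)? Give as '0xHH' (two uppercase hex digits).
Answer: 0x0A

Derivation:
After byte 1 (0xDE): reg=0xB8
After byte 2 (0xC4): reg=0x73
After byte 3 (0xCC): reg=0x34
After byte 4 (0x5B): reg=0x0A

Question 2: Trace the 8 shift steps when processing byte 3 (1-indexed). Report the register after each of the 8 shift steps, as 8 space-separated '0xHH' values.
After byte 1 (0xDE): reg=0xB8
After byte 2 (0xC4): reg=0x73
Register before byte 3: 0x73
After XOR with byte 0xCC: 0xBF

Answer: 0x79 0xF2 0xE3 0xC1 0x85 0x0D 0x1A 0x34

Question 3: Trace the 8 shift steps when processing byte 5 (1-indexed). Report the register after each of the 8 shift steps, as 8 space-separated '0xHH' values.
Answer: 0x97 0x29 0x52 0xA4 0x4F 0x9E 0x3B 0x76

Derivation:
After byte 1 (0xDE): reg=0xB8
After byte 2 (0xC4): reg=0x73
After byte 3 (0xCC): reg=0x34
After byte 4 (0x5B): reg=0x0A
Register before byte 5: 0x0A
After XOR with byte 0xC2: 0xC8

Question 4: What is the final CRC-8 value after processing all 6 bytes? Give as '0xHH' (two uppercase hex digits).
After byte 1 (0xDE): reg=0xB8
After byte 2 (0xC4): reg=0x73
After byte 3 (0xCC): reg=0x34
After byte 4 (0x5B): reg=0x0A
After byte 5 (0xC2): reg=0x76
After byte 6 (0x3B): reg=0xE4

Answer: 0xE4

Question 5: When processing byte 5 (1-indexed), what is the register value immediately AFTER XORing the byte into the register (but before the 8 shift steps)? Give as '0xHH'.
Answer: 0xC8

Derivation:
Register before byte 5: 0x0A
Byte 5: 0xC2
0x0A XOR 0xC2 = 0xC8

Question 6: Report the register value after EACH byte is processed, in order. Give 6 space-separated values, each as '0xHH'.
0xB8 0x73 0x34 0x0A 0x76 0xE4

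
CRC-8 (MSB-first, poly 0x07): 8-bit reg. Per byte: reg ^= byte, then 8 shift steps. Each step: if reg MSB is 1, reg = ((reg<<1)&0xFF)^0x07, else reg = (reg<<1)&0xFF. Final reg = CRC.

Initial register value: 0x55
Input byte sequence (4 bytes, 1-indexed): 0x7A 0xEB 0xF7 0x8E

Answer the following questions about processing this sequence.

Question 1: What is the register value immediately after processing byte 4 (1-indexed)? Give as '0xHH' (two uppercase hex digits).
Answer: 0xE2

Derivation:
After byte 1 (0x7A): reg=0xCD
After byte 2 (0xEB): reg=0xF2
After byte 3 (0xF7): reg=0x1B
After byte 4 (0x8E): reg=0xE2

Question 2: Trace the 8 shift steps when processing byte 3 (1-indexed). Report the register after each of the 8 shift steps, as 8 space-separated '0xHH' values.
After byte 1 (0x7A): reg=0xCD
After byte 2 (0xEB): reg=0xF2
Register before byte 3: 0xF2
After XOR with byte 0xF7: 0x05

Answer: 0x0A 0x14 0x28 0x50 0xA0 0x47 0x8E 0x1B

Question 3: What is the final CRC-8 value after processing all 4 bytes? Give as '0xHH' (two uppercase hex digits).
After byte 1 (0x7A): reg=0xCD
After byte 2 (0xEB): reg=0xF2
After byte 3 (0xF7): reg=0x1B
After byte 4 (0x8E): reg=0xE2

Answer: 0xE2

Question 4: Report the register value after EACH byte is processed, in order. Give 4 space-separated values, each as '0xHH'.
0xCD 0xF2 0x1B 0xE2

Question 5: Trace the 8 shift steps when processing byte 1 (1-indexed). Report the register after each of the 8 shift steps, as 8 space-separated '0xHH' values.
Answer: 0x5E 0xBC 0x7F 0xFE 0xFB 0xF1 0xE5 0xCD

Derivation:
Register before byte 1: 0x55
After XOR with byte 0x7A: 0x2F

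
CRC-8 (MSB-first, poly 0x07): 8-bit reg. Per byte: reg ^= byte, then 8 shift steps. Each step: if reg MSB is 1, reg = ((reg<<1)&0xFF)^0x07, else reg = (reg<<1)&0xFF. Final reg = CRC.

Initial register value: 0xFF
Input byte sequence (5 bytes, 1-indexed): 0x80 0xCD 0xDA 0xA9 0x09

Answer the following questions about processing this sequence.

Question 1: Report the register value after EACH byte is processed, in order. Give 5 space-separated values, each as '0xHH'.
0x7A 0x0C 0x2C 0x92 0xC8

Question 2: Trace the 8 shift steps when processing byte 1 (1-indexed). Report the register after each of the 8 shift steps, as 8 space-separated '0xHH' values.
Register before byte 1: 0xFF
After XOR with byte 0x80: 0x7F

Answer: 0xFE 0xFB 0xF1 0xE5 0xCD 0x9D 0x3D 0x7A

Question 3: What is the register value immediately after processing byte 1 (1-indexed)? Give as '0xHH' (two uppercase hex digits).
Answer: 0x7A

Derivation:
After byte 1 (0x80): reg=0x7A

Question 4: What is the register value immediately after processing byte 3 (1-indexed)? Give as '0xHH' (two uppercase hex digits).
Answer: 0x2C

Derivation:
After byte 1 (0x80): reg=0x7A
After byte 2 (0xCD): reg=0x0C
After byte 3 (0xDA): reg=0x2C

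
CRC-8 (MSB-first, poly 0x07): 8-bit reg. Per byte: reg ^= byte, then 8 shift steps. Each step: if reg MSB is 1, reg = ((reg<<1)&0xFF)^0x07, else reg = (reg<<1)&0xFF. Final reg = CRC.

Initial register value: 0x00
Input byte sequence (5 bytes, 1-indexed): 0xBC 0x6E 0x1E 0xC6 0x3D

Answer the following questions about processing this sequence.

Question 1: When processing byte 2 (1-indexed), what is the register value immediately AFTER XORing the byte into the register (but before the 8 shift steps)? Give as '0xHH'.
Answer: 0x53

Derivation:
Register before byte 2: 0x3D
Byte 2: 0x6E
0x3D XOR 0x6E = 0x53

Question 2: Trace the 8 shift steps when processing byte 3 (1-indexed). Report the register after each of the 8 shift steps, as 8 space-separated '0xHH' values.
After byte 1 (0xBC): reg=0x3D
After byte 2 (0x6E): reg=0xBE
Register before byte 3: 0xBE
After XOR with byte 0x1E: 0xA0

Answer: 0x47 0x8E 0x1B 0x36 0x6C 0xD8 0xB7 0x69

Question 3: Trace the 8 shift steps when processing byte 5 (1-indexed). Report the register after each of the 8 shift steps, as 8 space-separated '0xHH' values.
After byte 1 (0xBC): reg=0x3D
After byte 2 (0x6E): reg=0xBE
After byte 3 (0x1E): reg=0x69
After byte 4 (0xC6): reg=0x44
Register before byte 5: 0x44
After XOR with byte 0x3D: 0x79

Answer: 0xF2 0xE3 0xC1 0x85 0x0D 0x1A 0x34 0x68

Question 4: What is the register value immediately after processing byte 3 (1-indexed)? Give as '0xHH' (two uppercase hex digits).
After byte 1 (0xBC): reg=0x3D
After byte 2 (0x6E): reg=0xBE
After byte 3 (0x1E): reg=0x69

Answer: 0x69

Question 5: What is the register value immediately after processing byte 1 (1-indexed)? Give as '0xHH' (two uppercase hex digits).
Answer: 0x3D

Derivation:
After byte 1 (0xBC): reg=0x3D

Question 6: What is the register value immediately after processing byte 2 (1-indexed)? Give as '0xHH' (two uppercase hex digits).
After byte 1 (0xBC): reg=0x3D
After byte 2 (0x6E): reg=0xBE

Answer: 0xBE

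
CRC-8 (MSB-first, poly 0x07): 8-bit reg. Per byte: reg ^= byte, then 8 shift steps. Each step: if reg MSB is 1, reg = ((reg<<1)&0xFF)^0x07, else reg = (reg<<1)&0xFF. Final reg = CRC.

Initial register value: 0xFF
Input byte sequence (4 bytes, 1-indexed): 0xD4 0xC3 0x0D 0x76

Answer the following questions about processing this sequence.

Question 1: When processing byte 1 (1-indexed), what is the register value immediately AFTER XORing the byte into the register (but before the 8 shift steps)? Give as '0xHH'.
Register before byte 1: 0xFF
Byte 1: 0xD4
0xFF XOR 0xD4 = 0x2B

Answer: 0x2B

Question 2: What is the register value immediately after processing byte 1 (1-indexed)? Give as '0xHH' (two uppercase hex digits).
Answer: 0xD1

Derivation:
After byte 1 (0xD4): reg=0xD1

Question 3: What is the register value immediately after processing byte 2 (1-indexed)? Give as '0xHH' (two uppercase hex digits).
Answer: 0x7E

Derivation:
After byte 1 (0xD4): reg=0xD1
After byte 2 (0xC3): reg=0x7E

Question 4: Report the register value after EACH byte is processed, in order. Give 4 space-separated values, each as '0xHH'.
0xD1 0x7E 0x5E 0xD8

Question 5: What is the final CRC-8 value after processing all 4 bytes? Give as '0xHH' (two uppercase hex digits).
Answer: 0xD8

Derivation:
After byte 1 (0xD4): reg=0xD1
After byte 2 (0xC3): reg=0x7E
After byte 3 (0x0D): reg=0x5E
After byte 4 (0x76): reg=0xD8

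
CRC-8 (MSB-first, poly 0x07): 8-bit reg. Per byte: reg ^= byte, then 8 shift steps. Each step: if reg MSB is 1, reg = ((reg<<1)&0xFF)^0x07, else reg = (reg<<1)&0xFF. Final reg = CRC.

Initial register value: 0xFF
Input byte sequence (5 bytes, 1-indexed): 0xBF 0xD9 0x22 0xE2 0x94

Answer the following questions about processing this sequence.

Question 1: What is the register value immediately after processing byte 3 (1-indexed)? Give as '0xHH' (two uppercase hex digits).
Answer: 0x6F

Derivation:
After byte 1 (0xBF): reg=0xC7
After byte 2 (0xD9): reg=0x5A
After byte 3 (0x22): reg=0x6F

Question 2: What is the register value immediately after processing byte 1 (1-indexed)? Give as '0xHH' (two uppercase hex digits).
Answer: 0xC7

Derivation:
After byte 1 (0xBF): reg=0xC7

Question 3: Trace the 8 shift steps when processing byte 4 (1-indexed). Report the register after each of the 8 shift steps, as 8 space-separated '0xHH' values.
After byte 1 (0xBF): reg=0xC7
After byte 2 (0xD9): reg=0x5A
After byte 3 (0x22): reg=0x6F
Register before byte 4: 0x6F
After XOR with byte 0xE2: 0x8D

Answer: 0x1D 0x3A 0x74 0xE8 0xD7 0xA9 0x55 0xAA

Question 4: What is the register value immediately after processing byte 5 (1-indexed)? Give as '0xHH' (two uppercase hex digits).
After byte 1 (0xBF): reg=0xC7
After byte 2 (0xD9): reg=0x5A
After byte 3 (0x22): reg=0x6F
After byte 4 (0xE2): reg=0xAA
After byte 5 (0x94): reg=0xBA

Answer: 0xBA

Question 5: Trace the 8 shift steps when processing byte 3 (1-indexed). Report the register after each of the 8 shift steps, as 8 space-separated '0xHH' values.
After byte 1 (0xBF): reg=0xC7
After byte 2 (0xD9): reg=0x5A
Register before byte 3: 0x5A
After XOR with byte 0x22: 0x78

Answer: 0xF0 0xE7 0xC9 0x95 0x2D 0x5A 0xB4 0x6F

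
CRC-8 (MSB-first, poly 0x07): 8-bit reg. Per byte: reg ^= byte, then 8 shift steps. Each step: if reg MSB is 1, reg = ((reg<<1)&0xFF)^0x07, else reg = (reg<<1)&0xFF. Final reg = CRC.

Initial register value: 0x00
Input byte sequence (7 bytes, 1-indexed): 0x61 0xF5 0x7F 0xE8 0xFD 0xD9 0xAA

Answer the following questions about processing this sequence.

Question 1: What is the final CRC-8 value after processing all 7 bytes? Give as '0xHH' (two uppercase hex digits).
After byte 1 (0x61): reg=0x20
After byte 2 (0xF5): reg=0x25
After byte 3 (0x7F): reg=0x81
After byte 4 (0xE8): reg=0x18
After byte 5 (0xFD): reg=0xB5
After byte 6 (0xD9): reg=0x03
After byte 7 (0xAA): reg=0x56

Answer: 0x56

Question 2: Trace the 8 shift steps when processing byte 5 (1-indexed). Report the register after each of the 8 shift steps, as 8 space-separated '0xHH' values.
After byte 1 (0x61): reg=0x20
After byte 2 (0xF5): reg=0x25
After byte 3 (0x7F): reg=0x81
After byte 4 (0xE8): reg=0x18
Register before byte 5: 0x18
After XOR with byte 0xFD: 0xE5

Answer: 0xCD 0x9D 0x3D 0x7A 0xF4 0xEF 0xD9 0xB5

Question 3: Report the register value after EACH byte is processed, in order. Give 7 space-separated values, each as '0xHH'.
0x20 0x25 0x81 0x18 0xB5 0x03 0x56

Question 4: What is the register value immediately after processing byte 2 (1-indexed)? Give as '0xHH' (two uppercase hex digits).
Answer: 0x25

Derivation:
After byte 1 (0x61): reg=0x20
After byte 2 (0xF5): reg=0x25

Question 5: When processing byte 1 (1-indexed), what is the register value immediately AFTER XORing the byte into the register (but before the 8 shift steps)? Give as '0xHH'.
Register before byte 1: 0x00
Byte 1: 0x61
0x00 XOR 0x61 = 0x61

Answer: 0x61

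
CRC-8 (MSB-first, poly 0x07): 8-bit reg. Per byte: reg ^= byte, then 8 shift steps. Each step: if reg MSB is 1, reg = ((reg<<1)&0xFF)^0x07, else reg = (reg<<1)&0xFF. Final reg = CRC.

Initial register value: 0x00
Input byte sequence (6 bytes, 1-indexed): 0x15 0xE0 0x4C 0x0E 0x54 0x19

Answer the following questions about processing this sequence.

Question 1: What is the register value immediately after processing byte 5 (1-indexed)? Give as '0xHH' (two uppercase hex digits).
Answer: 0xBA

Derivation:
After byte 1 (0x15): reg=0x6B
After byte 2 (0xE0): reg=0xB8
After byte 3 (0x4C): reg=0xC2
After byte 4 (0x0E): reg=0x6A
After byte 5 (0x54): reg=0xBA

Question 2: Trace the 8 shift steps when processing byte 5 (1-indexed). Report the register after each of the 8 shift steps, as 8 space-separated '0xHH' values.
Answer: 0x7C 0xF8 0xF7 0xE9 0xD5 0xAD 0x5D 0xBA

Derivation:
After byte 1 (0x15): reg=0x6B
After byte 2 (0xE0): reg=0xB8
After byte 3 (0x4C): reg=0xC2
After byte 4 (0x0E): reg=0x6A
Register before byte 5: 0x6A
After XOR with byte 0x54: 0x3E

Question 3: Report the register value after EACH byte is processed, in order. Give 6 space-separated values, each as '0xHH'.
0x6B 0xB8 0xC2 0x6A 0xBA 0x60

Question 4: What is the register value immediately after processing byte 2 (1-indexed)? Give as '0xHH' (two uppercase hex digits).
Answer: 0xB8

Derivation:
After byte 1 (0x15): reg=0x6B
After byte 2 (0xE0): reg=0xB8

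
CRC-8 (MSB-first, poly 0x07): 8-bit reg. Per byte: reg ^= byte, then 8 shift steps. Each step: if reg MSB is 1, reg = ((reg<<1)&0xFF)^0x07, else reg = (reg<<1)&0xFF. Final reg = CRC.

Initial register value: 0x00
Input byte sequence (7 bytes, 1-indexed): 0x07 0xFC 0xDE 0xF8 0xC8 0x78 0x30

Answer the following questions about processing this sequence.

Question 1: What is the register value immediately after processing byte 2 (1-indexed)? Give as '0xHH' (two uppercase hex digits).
After byte 1 (0x07): reg=0x15
After byte 2 (0xFC): reg=0x91

Answer: 0x91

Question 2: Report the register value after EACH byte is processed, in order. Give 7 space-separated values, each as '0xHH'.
0x15 0x91 0xEA 0x7E 0x0B 0x5E 0x0D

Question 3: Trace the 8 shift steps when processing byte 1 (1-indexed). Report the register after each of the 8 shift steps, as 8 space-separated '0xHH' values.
Answer: 0x0E 0x1C 0x38 0x70 0xE0 0xC7 0x89 0x15

Derivation:
Register before byte 1: 0x00
After XOR with byte 0x07: 0x07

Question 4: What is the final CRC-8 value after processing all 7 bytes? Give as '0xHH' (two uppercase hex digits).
After byte 1 (0x07): reg=0x15
After byte 2 (0xFC): reg=0x91
After byte 3 (0xDE): reg=0xEA
After byte 4 (0xF8): reg=0x7E
After byte 5 (0xC8): reg=0x0B
After byte 6 (0x78): reg=0x5E
After byte 7 (0x30): reg=0x0D

Answer: 0x0D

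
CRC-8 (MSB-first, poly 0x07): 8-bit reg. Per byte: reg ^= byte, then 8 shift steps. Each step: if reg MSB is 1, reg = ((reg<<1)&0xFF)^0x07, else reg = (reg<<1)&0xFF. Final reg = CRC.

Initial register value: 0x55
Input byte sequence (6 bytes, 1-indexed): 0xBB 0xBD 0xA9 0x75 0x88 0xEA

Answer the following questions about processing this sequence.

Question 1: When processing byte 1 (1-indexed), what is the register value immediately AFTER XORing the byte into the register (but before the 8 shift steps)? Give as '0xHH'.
Answer: 0xEE

Derivation:
Register before byte 1: 0x55
Byte 1: 0xBB
0x55 XOR 0xBB = 0xEE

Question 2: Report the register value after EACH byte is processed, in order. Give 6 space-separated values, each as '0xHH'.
0x84 0xAF 0x12 0x32 0x2F 0x55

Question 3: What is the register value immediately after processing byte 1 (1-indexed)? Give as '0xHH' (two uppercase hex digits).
Answer: 0x84

Derivation:
After byte 1 (0xBB): reg=0x84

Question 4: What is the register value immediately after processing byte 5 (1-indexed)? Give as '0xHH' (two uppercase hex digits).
Answer: 0x2F

Derivation:
After byte 1 (0xBB): reg=0x84
After byte 2 (0xBD): reg=0xAF
After byte 3 (0xA9): reg=0x12
After byte 4 (0x75): reg=0x32
After byte 5 (0x88): reg=0x2F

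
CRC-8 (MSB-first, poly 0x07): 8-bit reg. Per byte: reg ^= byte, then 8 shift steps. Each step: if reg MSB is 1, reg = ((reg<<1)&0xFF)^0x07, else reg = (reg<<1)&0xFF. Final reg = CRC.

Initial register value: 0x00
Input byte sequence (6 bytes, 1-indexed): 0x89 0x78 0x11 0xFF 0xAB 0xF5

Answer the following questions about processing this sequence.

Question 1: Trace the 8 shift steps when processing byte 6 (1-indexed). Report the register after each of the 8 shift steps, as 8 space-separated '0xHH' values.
After byte 1 (0x89): reg=0xB6
After byte 2 (0x78): reg=0x64
After byte 3 (0x11): reg=0x4C
After byte 4 (0xFF): reg=0x10
After byte 5 (0xAB): reg=0x28
Register before byte 6: 0x28
After XOR with byte 0xF5: 0xDD

Answer: 0xBD 0x7D 0xFA 0xF3 0xE1 0xC5 0x8D 0x1D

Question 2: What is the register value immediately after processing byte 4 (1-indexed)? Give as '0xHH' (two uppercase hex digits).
Answer: 0x10

Derivation:
After byte 1 (0x89): reg=0xB6
After byte 2 (0x78): reg=0x64
After byte 3 (0x11): reg=0x4C
After byte 4 (0xFF): reg=0x10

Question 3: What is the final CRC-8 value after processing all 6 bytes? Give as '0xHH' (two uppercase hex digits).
After byte 1 (0x89): reg=0xB6
After byte 2 (0x78): reg=0x64
After byte 3 (0x11): reg=0x4C
After byte 4 (0xFF): reg=0x10
After byte 5 (0xAB): reg=0x28
After byte 6 (0xF5): reg=0x1D

Answer: 0x1D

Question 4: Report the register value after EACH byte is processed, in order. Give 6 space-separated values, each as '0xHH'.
0xB6 0x64 0x4C 0x10 0x28 0x1D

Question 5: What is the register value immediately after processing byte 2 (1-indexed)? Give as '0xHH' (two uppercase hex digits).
Answer: 0x64

Derivation:
After byte 1 (0x89): reg=0xB6
After byte 2 (0x78): reg=0x64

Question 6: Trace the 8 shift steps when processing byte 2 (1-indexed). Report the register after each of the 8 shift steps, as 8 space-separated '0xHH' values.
After byte 1 (0x89): reg=0xB6
Register before byte 2: 0xB6
After XOR with byte 0x78: 0xCE

Answer: 0x9B 0x31 0x62 0xC4 0x8F 0x19 0x32 0x64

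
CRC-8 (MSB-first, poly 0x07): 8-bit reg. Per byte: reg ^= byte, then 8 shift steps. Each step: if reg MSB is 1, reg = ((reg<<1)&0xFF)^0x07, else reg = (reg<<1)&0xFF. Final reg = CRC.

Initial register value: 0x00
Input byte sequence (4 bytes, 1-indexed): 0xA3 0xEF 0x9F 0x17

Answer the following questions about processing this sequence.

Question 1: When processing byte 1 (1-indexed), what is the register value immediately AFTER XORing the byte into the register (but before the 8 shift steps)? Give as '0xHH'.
Register before byte 1: 0x00
Byte 1: 0xA3
0x00 XOR 0xA3 = 0xA3

Answer: 0xA3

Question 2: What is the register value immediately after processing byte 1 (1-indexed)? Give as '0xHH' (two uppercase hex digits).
Answer: 0x60

Derivation:
After byte 1 (0xA3): reg=0x60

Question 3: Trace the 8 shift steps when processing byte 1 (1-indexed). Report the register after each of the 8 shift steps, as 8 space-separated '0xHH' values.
Register before byte 1: 0x00
After XOR with byte 0xA3: 0xA3

Answer: 0x41 0x82 0x03 0x06 0x0C 0x18 0x30 0x60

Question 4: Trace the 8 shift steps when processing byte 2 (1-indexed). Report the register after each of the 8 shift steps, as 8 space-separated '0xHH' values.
Answer: 0x19 0x32 0x64 0xC8 0x97 0x29 0x52 0xA4

Derivation:
After byte 1 (0xA3): reg=0x60
Register before byte 2: 0x60
After XOR with byte 0xEF: 0x8F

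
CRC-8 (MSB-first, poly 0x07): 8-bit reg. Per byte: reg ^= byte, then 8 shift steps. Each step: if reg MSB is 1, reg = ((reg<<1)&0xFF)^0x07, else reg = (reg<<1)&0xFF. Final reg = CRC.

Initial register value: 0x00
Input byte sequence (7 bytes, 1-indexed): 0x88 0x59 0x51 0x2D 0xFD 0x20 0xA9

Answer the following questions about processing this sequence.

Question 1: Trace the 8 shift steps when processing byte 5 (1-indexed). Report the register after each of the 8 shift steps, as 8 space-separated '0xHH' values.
After byte 1 (0x88): reg=0xB1
After byte 2 (0x59): reg=0x96
After byte 3 (0x51): reg=0x5B
After byte 4 (0x2D): reg=0x45
Register before byte 5: 0x45
After XOR with byte 0xFD: 0xB8

Answer: 0x77 0xEE 0xDB 0xB1 0x65 0xCA 0x93 0x21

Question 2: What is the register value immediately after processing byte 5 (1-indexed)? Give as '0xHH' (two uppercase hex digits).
After byte 1 (0x88): reg=0xB1
After byte 2 (0x59): reg=0x96
After byte 3 (0x51): reg=0x5B
After byte 4 (0x2D): reg=0x45
After byte 5 (0xFD): reg=0x21

Answer: 0x21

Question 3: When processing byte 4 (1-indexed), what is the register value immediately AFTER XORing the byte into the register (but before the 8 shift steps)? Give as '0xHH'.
Answer: 0x76

Derivation:
Register before byte 4: 0x5B
Byte 4: 0x2D
0x5B XOR 0x2D = 0x76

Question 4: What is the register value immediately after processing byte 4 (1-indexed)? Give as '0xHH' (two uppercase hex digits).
Answer: 0x45

Derivation:
After byte 1 (0x88): reg=0xB1
After byte 2 (0x59): reg=0x96
After byte 3 (0x51): reg=0x5B
After byte 4 (0x2D): reg=0x45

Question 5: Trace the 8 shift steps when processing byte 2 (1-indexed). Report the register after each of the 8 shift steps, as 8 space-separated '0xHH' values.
After byte 1 (0x88): reg=0xB1
Register before byte 2: 0xB1
After XOR with byte 0x59: 0xE8

Answer: 0xD7 0xA9 0x55 0xAA 0x53 0xA6 0x4B 0x96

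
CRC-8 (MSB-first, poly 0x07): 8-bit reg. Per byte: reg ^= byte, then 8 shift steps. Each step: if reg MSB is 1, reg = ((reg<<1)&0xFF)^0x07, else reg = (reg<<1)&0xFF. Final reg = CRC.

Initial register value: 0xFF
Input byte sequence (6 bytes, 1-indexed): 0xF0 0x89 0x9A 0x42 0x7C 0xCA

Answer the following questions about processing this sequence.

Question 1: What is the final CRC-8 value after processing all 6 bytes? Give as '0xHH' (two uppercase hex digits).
Answer: 0xC0

Derivation:
After byte 1 (0xF0): reg=0x2D
After byte 2 (0x89): reg=0x75
After byte 3 (0x9A): reg=0x83
After byte 4 (0x42): reg=0x49
After byte 5 (0x7C): reg=0x8B
After byte 6 (0xCA): reg=0xC0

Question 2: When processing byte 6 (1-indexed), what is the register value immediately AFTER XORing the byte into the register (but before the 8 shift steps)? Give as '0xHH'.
Register before byte 6: 0x8B
Byte 6: 0xCA
0x8B XOR 0xCA = 0x41

Answer: 0x41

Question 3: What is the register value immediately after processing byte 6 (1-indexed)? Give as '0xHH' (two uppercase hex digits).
After byte 1 (0xF0): reg=0x2D
After byte 2 (0x89): reg=0x75
After byte 3 (0x9A): reg=0x83
After byte 4 (0x42): reg=0x49
After byte 5 (0x7C): reg=0x8B
After byte 6 (0xCA): reg=0xC0

Answer: 0xC0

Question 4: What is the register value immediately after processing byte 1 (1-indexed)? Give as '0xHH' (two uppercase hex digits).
Answer: 0x2D

Derivation:
After byte 1 (0xF0): reg=0x2D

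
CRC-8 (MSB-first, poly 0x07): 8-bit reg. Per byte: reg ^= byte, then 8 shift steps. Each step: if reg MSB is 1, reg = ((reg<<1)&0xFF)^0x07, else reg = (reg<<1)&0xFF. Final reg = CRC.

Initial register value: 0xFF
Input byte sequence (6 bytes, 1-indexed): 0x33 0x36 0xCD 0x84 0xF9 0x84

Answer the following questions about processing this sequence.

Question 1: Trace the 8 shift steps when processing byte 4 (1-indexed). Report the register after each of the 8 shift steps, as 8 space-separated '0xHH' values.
Answer: 0x32 0x64 0xC8 0x97 0x29 0x52 0xA4 0x4F

Derivation:
After byte 1 (0x33): reg=0x6A
After byte 2 (0x36): reg=0x93
After byte 3 (0xCD): reg=0x9D
Register before byte 4: 0x9D
After XOR with byte 0x84: 0x19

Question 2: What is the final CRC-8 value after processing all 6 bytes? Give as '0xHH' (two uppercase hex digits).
After byte 1 (0x33): reg=0x6A
After byte 2 (0x36): reg=0x93
After byte 3 (0xCD): reg=0x9D
After byte 4 (0x84): reg=0x4F
After byte 5 (0xF9): reg=0x0B
After byte 6 (0x84): reg=0xA4

Answer: 0xA4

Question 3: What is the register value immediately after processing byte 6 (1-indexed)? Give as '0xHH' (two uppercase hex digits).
After byte 1 (0x33): reg=0x6A
After byte 2 (0x36): reg=0x93
After byte 3 (0xCD): reg=0x9D
After byte 4 (0x84): reg=0x4F
After byte 5 (0xF9): reg=0x0B
After byte 6 (0x84): reg=0xA4

Answer: 0xA4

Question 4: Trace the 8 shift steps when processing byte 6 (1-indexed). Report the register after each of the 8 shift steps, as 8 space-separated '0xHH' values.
Answer: 0x19 0x32 0x64 0xC8 0x97 0x29 0x52 0xA4

Derivation:
After byte 1 (0x33): reg=0x6A
After byte 2 (0x36): reg=0x93
After byte 3 (0xCD): reg=0x9D
After byte 4 (0x84): reg=0x4F
After byte 5 (0xF9): reg=0x0B
Register before byte 6: 0x0B
After XOR with byte 0x84: 0x8F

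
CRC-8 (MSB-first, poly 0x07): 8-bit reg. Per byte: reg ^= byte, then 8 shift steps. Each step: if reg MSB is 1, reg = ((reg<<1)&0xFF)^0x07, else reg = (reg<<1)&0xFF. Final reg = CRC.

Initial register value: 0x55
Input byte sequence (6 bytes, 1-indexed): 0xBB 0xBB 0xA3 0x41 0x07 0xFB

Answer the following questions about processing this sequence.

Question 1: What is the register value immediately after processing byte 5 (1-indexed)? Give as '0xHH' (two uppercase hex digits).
After byte 1 (0xBB): reg=0x84
After byte 2 (0xBB): reg=0xBD
After byte 3 (0xA3): reg=0x5A
After byte 4 (0x41): reg=0x41
After byte 5 (0x07): reg=0xD5

Answer: 0xD5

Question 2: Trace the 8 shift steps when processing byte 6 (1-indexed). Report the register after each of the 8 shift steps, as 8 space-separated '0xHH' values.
After byte 1 (0xBB): reg=0x84
After byte 2 (0xBB): reg=0xBD
After byte 3 (0xA3): reg=0x5A
After byte 4 (0x41): reg=0x41
After byte 5 (0x07): reg=0xD5
Register before byte 6: 0xD5
After XOR with byte 0xFB: 0x2E

Answer: 0x5C 0xB8 0x77 0xEE 0xDB 0xB1 0x65 0xCA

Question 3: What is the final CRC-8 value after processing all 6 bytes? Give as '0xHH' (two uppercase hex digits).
After byte 1 (0xBB): reg=0x84
After byte 2 (0xBB): reg=0xBD
After byte 3 (0xA3): reg=0x5A
After byte 4 (0x41): reg=0x41
After byte 5 (0x07): reg=0xD5
After byte 6 (0xFB): reg=0xCA

Answer: 0xCA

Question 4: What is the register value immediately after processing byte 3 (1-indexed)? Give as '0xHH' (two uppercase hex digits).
Answer: 0x5A

Derivation:
After byte 1 (0xBB): reg=0x84
After byte 2 (0xBB): reg=0xBD
After byte 3 (0xA3): reg=0x5A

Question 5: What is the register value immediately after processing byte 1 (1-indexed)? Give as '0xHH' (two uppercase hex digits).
Answer: 0x84

Derivation:
After byte 1 (0xBB): reg=0x84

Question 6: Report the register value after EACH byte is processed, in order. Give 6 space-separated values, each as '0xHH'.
0x84 0xBD 0x5A 0x41 0xD5 0xCA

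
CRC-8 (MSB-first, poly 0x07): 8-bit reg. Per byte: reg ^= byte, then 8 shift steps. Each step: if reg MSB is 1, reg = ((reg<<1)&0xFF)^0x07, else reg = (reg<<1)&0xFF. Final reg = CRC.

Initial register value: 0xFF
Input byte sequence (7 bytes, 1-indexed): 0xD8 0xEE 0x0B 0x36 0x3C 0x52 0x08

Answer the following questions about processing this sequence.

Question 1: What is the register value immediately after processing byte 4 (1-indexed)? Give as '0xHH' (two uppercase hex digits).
After byte 1 (0xD8): reg=0xF5
After byte 2 (0xEE): reg=0x41
After byte 3 (0x0B): reg=0xF1
After byte 4 (0x36): reg=0x5B

Answer: 0x5B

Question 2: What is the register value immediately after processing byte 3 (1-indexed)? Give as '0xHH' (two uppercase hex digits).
After byte 1 (0xD8): reg=0xF5
After byte 2 (0xEE): reg=0x41
After byte 3 (0x0B): reg=0xF1

Answer: 0xF1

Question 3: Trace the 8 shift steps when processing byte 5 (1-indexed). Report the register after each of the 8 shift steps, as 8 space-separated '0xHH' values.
After byte 1 (0xD8): reg=0xF5
After byte 2 (0xEE): reg=0x41
After byte 3 (0x0B): reg=0xF1
After byte 4 (0x36): reg=0x5B
Register before byte 5: 0x5B
After XOR with byte 0x3C: 0x67

Answer: 0xCE 0x9B 0x31 0x62 0xC4 0x8F 0x19 0x32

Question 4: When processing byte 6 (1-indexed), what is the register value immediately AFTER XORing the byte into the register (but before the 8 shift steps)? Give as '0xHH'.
Answer: 0x60

Derivation:
Register before byte 6: 0x32
Byte 6: 0x52
0x32 XOR 0x52 = 0x60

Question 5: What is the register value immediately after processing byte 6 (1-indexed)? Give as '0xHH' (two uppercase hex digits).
Answer: 0x27

Derivation:
After byte 1 (0xD8): reg=0xF5
After byte 2 (0xEE): reg=0x41
After byte 3 (0x0B): reg=0xF1
After byte 4 (0x36): reg=0x5B
After byte 5 (0x3C): reg=0x32
After byte 6 (0x52): reg=0x27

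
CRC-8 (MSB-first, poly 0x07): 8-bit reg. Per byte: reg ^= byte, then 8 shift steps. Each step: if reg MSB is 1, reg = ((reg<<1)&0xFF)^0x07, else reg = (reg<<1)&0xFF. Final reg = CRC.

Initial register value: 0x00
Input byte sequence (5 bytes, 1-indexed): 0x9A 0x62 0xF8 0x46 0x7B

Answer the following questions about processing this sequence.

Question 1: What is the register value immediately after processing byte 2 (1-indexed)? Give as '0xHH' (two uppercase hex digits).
After byte 1 (0x9A): reg=0xCF
After byte 2 (0x62): reg=0x4A

Answer: 0x4A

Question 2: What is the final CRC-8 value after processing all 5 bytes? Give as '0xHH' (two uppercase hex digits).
After byte 1 (0x9A): reg=0xCF
After byte 2 (0x62): reg=0x4A
After byte 3 (0xF8): reg=0x17
After byte 4 (0x46): reg=0xB0
After byte 5 (0x7B): reg=0x7F

Answer: 0x7F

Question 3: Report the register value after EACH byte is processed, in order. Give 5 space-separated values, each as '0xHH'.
0xCF 0x4A 0x17 0xB0 0x7F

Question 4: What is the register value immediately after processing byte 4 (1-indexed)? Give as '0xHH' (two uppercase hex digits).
Answer: 0xB0

Derivation:
After byte 1 (0x9A): reg=0xCF
After byte 2 (0x62): reg=0x4A
After byte 3 (0xF8): reg=0x17
After byte 4 (0x46): reg=0xB0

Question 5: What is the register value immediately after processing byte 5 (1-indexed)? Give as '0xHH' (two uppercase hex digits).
After byte 1 (0x9A): reg=0xCF
After byte 2 (0x62): reg=0x4A
After byte 3 (0xF8): reg=0x17
After byte 4 (0x46): reg=0xB0
After byte 5 (0x7B): reg=0x7F

Answer: 0x7F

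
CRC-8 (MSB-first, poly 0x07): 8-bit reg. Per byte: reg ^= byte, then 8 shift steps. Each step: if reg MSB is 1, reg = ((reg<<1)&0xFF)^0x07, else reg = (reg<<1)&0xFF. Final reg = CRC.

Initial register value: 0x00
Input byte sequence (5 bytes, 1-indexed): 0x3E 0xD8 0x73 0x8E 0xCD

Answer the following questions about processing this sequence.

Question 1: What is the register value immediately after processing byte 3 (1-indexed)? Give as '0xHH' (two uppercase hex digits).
After byte 1 (0x3E): reg=0xBA
After byte 2 (0xD8): reg=0x29
After byte 3 (0x73): reg=0x81

Answer: 0x81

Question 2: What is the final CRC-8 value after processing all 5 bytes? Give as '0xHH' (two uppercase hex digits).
Answer: 0xAE

Derivation:
After byte 1 (0x3E): reg=0xBA
After byte 2 (0xD8): reg=0x29
After byte 3 (0x73): reg=0x81
After byte 4 (0x8E): reg=0x2D
After byte 5 (0xCD): reg=0xAE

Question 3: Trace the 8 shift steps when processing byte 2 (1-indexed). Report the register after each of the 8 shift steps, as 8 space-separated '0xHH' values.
Answer: 0xC4 0x8F 0x19 0x32 0x64 0xC8 0x97 0x29

Derivation:
After byte 1 (0x3E): reg=0xBA
Register before byte 2: 0xBA
After XOR with byte 0xD8: 0x62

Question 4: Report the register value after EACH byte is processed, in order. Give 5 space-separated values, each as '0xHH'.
0xBA 0x29 0x81 0x2D 0xAE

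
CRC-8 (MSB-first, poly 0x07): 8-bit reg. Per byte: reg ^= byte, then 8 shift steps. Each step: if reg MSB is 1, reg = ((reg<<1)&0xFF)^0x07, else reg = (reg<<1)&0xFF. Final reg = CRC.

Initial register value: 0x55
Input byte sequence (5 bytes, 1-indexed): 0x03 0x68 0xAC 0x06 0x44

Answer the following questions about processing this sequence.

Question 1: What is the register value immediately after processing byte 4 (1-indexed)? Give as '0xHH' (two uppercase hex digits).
Answer: 0xEA

Derivation:
After byte 1 (0x03): reg=0xA5
After byte 2 (0x68): reg=0x6D
After byte 3 (0xAC): reg=0x49
After byte 4 (0x06): reg=0xEA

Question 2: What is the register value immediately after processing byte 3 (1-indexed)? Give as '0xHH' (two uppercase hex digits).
Answer: 0x49

Derivation:
After byte 1 (0x03): reg=0xA5
After byte 2 (0x68): reg=0x6D
After byte 3 (0xAC): reg=0x49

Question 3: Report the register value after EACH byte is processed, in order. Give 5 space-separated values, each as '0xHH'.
0xA5 0x6D 0x49 0xEA 0x43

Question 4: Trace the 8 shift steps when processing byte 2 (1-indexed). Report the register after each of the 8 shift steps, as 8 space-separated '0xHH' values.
Answer: 0x9D 0x3D 0x7A 0xF4 0xEF 0xD9 0xB5 0x6D

Derivation:
After byte 1 (0x03): reg=0xA5
Register before byte 2: 0xA5
After XOR with byte 0x68: 0xCD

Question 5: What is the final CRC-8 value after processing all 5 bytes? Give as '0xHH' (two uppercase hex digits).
After byte 1 (0x03): reg=0xA5
After byte 2 (0x68): reg=0x6D
After byte 3 (0xAC): reg=0x49
After byte 4 (0x06): reg=0xEA
After byte 5 (0x44): reg=0x43

Answer: 0x43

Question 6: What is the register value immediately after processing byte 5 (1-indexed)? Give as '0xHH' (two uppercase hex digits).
After byte 1 (0x03): reg=0xA5
After byte 2 (0x68): reg=0x6D
After byte 3 (0xAC): reg=0x49
After byte 4 (0x06): reg=0xEA
After byte 5 (0x44): reg=0x43

Answer: 0x43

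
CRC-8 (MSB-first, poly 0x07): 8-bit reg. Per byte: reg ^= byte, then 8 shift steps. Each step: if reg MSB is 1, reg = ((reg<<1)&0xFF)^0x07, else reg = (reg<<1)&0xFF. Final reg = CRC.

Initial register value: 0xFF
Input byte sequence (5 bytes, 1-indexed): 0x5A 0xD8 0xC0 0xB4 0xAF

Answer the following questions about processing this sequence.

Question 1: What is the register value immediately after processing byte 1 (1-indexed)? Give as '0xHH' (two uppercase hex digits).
After byte 1 (0x5A): reg=0x72

Answer: 0x72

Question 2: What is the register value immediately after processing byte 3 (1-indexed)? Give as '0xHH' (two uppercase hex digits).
After byte 1 (0x5A): reg=0x72
After byte 2 (0xD8): reg=0x5F
After byte 3 (0xC0): reg=0xD4

Answer: 0xD4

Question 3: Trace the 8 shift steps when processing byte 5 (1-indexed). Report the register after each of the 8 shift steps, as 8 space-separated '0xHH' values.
After byte 1 (0x5A): reg=0x72
After byte 2 (0xD8): reg=0x5F
After byte 3 (0xC0): reg=0xD4
After byte 4 (0xB4): reg=0x27
Register before byte 5: 0x27
After XOR with byte 0xAF: 0x88

Answer: 0x17 0x2E 0x5C 0xB8 0x77 0xEE 0xDB 0xB1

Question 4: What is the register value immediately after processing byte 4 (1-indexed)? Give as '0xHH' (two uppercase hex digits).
After byte 1 (0x5A): reg=0x72
After byte 2 (0xD8): reg=0x5F
After byte 3 (0xC0): reg=0xD4
After byte 4 (0xB4): reg=0x27

Answer: 0x27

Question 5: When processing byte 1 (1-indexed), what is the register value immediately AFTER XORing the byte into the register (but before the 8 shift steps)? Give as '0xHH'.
Answer: 0xA5

Derivation:
Register before byte 1: 0xFF
Byte 1: 0x5A
0xFF XOR 0x5A = 0xA5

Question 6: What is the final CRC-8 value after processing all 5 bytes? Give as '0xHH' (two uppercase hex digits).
Answer: 0xB1

Derivation:
After byte 1 (0x5A): reg=0x72
After byte 2 (0xD8): reg=0x5F
After byte 3 (0xC0): reg=0xD4
After byte 4 (0xB4): reg=0x27
After byte 5 (0xAF): reg=0xB1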